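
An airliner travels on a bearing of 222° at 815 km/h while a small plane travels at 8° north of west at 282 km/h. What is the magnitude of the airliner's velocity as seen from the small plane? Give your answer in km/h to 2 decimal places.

Taking east as x and north as y: airliner velocity = (-545.341, -605.663) km/h; small plane velocity = (-279.256, 39.247) km/h.
Velocity of airliner relative to small plane = (-545.341, -605.663) − (-279.256, 39.247) = (-266.086, -644.910) km/h.
Magnitude = |(-266.086, -644.910)| = 697.646 km/h.

697.65 km/h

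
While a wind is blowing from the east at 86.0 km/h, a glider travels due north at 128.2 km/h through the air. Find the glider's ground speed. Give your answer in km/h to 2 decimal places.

154.37 km/h

Taking east as x and north as y: velocity relative to the air = (0.000, 128.200) km/h; the air relative to ground = (-86.000, 0.000) km/h.
Velocity relative to ground = (0.000, 128.200) + (-86.000, 0.000) = (-86.000, 128.200) km/h.
Speed = |(-86.000, 128.200)| = 154.374 km/h.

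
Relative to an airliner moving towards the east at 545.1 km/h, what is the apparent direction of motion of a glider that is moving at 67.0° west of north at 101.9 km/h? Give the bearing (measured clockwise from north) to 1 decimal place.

273.6°

Taking east as x and north as y: glider velocity = (-93.799, 39.816) km/h; airliner velocity = (545.100, 0.000) km/h.
Velocity of glider relative to airliner = (-93.799, 39.816) − (545.100, 0.000) = (-638.899, 39.816) km/h.
Bearing = atan2(-638.90, 39.82) = 273.57° clockwise from north.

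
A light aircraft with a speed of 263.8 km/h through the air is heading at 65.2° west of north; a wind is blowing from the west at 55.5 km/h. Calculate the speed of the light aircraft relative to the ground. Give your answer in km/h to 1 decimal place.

214.7 km/h

Taking east as x and north as y: velocity relative to the air = (-239.472, 110.651) km/h; the air relative to ground = (55.500, 0.000) km/h.
Velocity relative to ground = (-239.472, 110.651) + (55.500, 0.000) = (-183.972, 110.651) km/h.
Speed = |(-183.972, 110.651)| = 214.684 km/h.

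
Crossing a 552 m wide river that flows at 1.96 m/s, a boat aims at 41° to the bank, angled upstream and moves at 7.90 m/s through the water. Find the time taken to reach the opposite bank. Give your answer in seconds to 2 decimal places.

106.50 s

The component of the boat's velocity perpendicular to the bank is 7.90 × sin 41° = 5.183 m/s.
Only the cross-stream component determines the crossing time; the current contributes nothing perpendicular to the bank.
Time = 552 / 5.183 = 106.505 s.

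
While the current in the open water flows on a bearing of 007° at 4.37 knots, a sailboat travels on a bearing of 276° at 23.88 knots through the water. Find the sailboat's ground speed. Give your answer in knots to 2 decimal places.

Taking east as x and north as y: velocity relative to the water = (-23.749, 2.496) knots; the water relative to ground = (0.533, 4.337) knots.
Velocity relative to ground = (-23.749, 2.496) + (0.533, 4.337) = (-23.217, 6.834) knots.
Speed = |(-23.217, 6.834)| = 24.201 knots.

24.20 knots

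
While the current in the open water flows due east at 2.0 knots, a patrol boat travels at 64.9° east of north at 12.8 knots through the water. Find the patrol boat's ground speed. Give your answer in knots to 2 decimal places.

14.64 knots

Taking east as x and north as y: velocity relative to the water = (11.591, 5.430) knots; the water relative to ground = (2.000, 0.000) knots.
Velocity relative to ground = (11.591, 5.430) + (2.000, 0.000) = (13.591, 5.430) knots.
Speed = |(13.591, 5.430)| = 14.636 knots.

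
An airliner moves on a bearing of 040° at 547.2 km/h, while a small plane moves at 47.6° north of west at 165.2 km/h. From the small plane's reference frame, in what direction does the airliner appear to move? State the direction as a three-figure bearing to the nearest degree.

057°

Taking east as x and north as y: airliner velocity = (351.733, 419.180) km/h; small plane velocity = (-111.395, 121.993) km/h.
Velocity of airliner relative to small plane = (351.733, 419.180) − (-111.395, 121.993) = (463.128, 297.187) km/h.
Bearing = atan2(463.13, 297.19) = 57.31° clockwise from north.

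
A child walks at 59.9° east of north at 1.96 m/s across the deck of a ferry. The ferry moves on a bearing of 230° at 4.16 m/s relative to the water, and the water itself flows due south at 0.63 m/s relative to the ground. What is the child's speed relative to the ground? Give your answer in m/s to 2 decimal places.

2.76 m/s

In east/north components (m/s): child relative to ferry = (1.696, 0.983); ferry relative to water = (-3.187, -2.674); water relative to ground = (0.000, -0.630).
Sum = (-1.491, -2.321) m/s.
Speed = |(-1.491, -2.321)| = 2.759 m/s.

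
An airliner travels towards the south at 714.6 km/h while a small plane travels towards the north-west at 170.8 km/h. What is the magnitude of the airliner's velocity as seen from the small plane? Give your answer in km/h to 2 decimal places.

844.06 km/h

Taking east as x and north as y: airliner velocity = (0.000, -714.600) km/h; small plane velocity = (-120.774, 120.774) km/h.
Velocity of airliner relative to small plane = (0.000, -714.600) − (-120.774, 120.774) = (120.774, -835.374) km/h.
Magnitude = |(120.774, -835.374)| = 844.059 km/h.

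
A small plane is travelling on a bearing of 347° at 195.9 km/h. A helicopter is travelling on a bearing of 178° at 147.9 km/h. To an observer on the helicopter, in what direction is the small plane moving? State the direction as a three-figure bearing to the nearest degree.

Taking east as x and north as y: small plane velocity = (-44.068, 190.879) km/h; helicopter velocity = (5.162, -147.810) km/h.
Velocity of small plane relative to helicopter = (-44.068, 190.879) − (5.162, -147.810) = (-49.230, 338.689) km/h.
Bearing = atan2(-49.23, 338.69) = 351.73° clockwise from north.

352°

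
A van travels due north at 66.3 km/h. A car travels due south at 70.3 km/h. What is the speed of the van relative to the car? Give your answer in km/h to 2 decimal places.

136.60 km/h

Taking east as x and north as y: van velocity = (0.000, 66.300) km/h; car velocity = (0.000, -70.300) km/h.
Velocity of van relative to car = (0.000, 66.300) − (0.000, -70.300) = (0.000, 136.600) km/h.
Magnitude = |(0.000, 136.600)| = 136.600 km/h.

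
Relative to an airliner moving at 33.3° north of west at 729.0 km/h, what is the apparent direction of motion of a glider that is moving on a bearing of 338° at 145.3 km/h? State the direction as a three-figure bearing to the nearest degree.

Taking east as x and north as y: glider velocity = (-54.430, 134.720) km/h; airliner velocity = (-609.304, 400.238) km/h.
Velocity of glider relative to airliner = (-54.430, 134.720) − (-609.304, 400.238) = (554.873, -265.518) km/h.
Bearing = atan2(554.87, -265.52) = 115.57° clockwise from north.

116°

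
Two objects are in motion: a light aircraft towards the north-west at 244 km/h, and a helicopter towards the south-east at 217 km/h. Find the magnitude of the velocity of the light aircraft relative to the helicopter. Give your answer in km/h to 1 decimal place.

Taking east as x and north as y: light aircraft velocity = (-172.534, 172.534) km/h; helicopter velocity = (153.442, -153.442) km/h.
Velocity of light aircraft relative to helicopter = (-172.534, 172.534) − (153.442, -153.442) = (-325.976, 325.976) km/h.
Magnitude = |(-325.976, 325.976)| = 461.000 km/h.

461.0 km/h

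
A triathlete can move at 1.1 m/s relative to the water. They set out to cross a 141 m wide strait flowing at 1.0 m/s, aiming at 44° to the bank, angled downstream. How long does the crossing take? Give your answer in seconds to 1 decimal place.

The component of the triathlete's velocity perpendicular to the bank is 1.1 × sin 44° = 0.764 m/s.
The flow acts along the bank and has no component across it.
Time = 141 / 0.764 = 184.525 s.

184.5 s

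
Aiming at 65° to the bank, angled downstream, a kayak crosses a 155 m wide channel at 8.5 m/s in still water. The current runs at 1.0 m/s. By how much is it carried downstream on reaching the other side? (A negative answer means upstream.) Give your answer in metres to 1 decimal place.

92.4 m

Perpendicular speed = 7.704 m/s; crossing time = 155 / 7.704 = 20.120 s.
Net downstream speed = 4.592 m/s.
Drift = 4.592 × 20.120 = 92.398 m (downstream).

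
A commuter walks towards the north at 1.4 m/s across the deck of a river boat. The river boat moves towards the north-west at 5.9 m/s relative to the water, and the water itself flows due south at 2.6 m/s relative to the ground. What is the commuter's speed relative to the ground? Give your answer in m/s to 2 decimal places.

5.12 m/s

In east/north components (m/s): commuter relative to river boat = (0.000, 1.400); river boat relative to water = (-4.172, 4.172); water relative to ground = (0.000, -2.600).
Sum = (-4.172, 2.972) m/s.
Speed = |(-4.172, 2.972)| = 5.122 m/s.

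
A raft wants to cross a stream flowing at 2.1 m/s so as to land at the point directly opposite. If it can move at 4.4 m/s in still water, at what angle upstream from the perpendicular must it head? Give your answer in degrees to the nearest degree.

To cancel the current, the upstream component of the raft's velocity must equal the flow: 4.4 sin θ = 2.1.
sin θ = 2.1 / 4.4 = 0.4773.
θ = arcsin(0.4773) = 28.507°.

29°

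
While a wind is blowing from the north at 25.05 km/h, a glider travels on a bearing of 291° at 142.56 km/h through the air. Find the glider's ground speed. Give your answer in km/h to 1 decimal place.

Taking east as x and north as y: velocity relative to the air = (-133.091, 51.089) km/h; the air relative to ground = (0.000, -25.050) km/h.
Velocity relative to ground = (-133.091, 51.089) + (0.000, -25.050) = (-133.091, 26.039) km/h.
Speed = |(-133.091, 26.039)| = 135.615 km/h.

135.6 km/h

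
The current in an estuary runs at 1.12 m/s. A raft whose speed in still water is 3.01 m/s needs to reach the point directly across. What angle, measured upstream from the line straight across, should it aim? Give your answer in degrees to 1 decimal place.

To cancel the current, the upstream component of the raft's velocity must equal the flow: 3.01 sin θ = 1.12.
sin θ = 1.12 / 3.01 = 0.3721.
θ = arcsin(0.3721) = 21.845°.

21.8°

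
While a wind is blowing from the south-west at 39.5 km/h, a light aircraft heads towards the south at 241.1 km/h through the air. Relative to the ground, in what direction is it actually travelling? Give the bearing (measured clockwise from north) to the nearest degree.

173°

Taking east as x and north as y: velocity relative to the air = (0.000, -241.100) km/h; the air relative to ground = (27.931, 27.931) km/h.
Velocity relative to ground = (0.000, -241.100) + (27.931, 27.931) = (27.931, -213.169) km/h.
Bearing = atan2(27.93, -213.17) = 172.54° clockwise from north.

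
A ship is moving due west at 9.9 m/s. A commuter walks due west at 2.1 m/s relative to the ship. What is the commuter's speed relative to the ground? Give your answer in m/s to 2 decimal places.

Taking east as x and north as y: ship velocity = (-9.900, 0.000) m/s; commuter velocity relative to ship = (-2.100, 0.000) m/s.
Velocity relative to ground = (-9.900, 0.000) + (-2.100, 0.000) = (-12.000, 0.000) m/s.
Speed = |(-12.000, 0.000)| = 12.000 m/s.

12.00 m/s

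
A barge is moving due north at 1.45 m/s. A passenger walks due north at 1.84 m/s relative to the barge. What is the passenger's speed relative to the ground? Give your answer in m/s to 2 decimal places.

Taking east as x and north as y: barge velocity = (0.000, 1.450) m/s; passenger velocity relative to barge = (0.000, 1.840) m/s.
Velocity relative to ground = (0.000, 1.450) + (0.000, 1.840) = (0.000, 3.290) m/s.
Speed = |(0.000, 3.290)| = 3.290 m/s.

3.29 m/s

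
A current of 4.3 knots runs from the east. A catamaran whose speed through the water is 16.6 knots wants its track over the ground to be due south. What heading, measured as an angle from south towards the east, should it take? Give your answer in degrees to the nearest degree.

The current pushes perpendicular to the desired track; the heading must have a component into the current equal to 4.3 knots: 16.6 sin θ = 4.3.
sin θ = 0.2590, so θ = 15.013°.

15°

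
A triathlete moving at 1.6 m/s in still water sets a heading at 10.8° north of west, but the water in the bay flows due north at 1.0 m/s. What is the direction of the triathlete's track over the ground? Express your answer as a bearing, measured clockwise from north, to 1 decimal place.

309.6°

Taking east as x and north as y: velocity relative to the water = (-1.572, 0.300) m/s; the water relative to ground = (0.000, 1.000) m/s.
Velocity relative to ground = (-1.572, 0.300) + (0.000, 1.000) = (-1.572, 1.300) m/s.
Bearing = atan2(-1.57, 1.30) = 309.59° clockwise from north.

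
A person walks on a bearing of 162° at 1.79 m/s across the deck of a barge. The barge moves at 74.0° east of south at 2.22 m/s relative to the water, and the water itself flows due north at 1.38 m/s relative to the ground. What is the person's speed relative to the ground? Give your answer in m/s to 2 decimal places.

In east/north components (m/s): person relative to barge = (0.553, -1.702); barge relative to water = (2.134, -0.612); water relative to ground = (0.000, 1.380).
Sum = (2.687, -0.934) m/s.
Speed = |(2.687, -0.934)| = 2.845 m/s.

2.84 m/s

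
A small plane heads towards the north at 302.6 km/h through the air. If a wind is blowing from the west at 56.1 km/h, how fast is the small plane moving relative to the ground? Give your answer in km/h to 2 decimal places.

Taking east as x and north as y: velocity relative to the air = (0.000, 302.600) km/h; the air relative to ground = (56.100, 0.000) km/h.
Velocity relative to ground = (0.000, 302.600) + (56.100, 0.000) = (56.100, 302.600) km/h.
Speed = |(56.100, 302.600)| = 307.756 km/h.

307.76 km/h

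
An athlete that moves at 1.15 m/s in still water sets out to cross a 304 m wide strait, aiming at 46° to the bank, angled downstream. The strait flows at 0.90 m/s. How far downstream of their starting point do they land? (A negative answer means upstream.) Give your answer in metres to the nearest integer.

Perpendicular speed = 0.827 m/s; crossing time = 304 / 0.827 = 367.487 s.
Net downstream speed = 1.699 m/s.
Drift = 1.699 × 367.487 = 624.307 m (downstream).

624 m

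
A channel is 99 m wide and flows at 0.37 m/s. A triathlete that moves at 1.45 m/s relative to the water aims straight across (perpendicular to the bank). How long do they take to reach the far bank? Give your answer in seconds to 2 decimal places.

68.28 s

The component of the triathlete's velocity perpendicular to the bank is 1.45 m/s.
The flow acts along the bank and has no component across it.
Time = 99 / 1.450 = 68.276 s.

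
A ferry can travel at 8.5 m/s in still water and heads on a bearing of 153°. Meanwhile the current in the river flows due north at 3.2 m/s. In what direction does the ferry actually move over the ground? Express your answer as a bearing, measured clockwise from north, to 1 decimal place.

Taking east as x and north as y: velocity relative to the water = (3.859, -7.574) m/s; the water relative to ground = (0.000, 3.200) m/s.
Velocity relative to ground = (3.859, -7.574) + (0.000, 3.200) = (3.859, -4.374) m/s.
Bearing = atan2(3.86, -4.37) = 138.58° clockwise from north.

138.6°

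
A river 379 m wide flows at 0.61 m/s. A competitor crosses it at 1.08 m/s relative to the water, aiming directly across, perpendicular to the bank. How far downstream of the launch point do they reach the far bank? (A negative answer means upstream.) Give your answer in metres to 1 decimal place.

214.1 m

Perpendicular speed = 1.080 m/s; crossing time = 379 / 1.080 = 350.926 s.
Net downstream speed = 0.610 m/s.
Drift = 0.610 × 350.926 = 214.065 m (downstream).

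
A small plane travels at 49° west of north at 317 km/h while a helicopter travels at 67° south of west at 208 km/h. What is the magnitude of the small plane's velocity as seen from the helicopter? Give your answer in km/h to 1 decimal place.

Taking east as x and north as y: small plane velocity = (-239.243, 207.971) km/h; helicopter velocity = (-81.272, -191.465) km/h.
Velocity of small plane relative to helicopter = (-239.243, 207.971) − (-81.272, -191.465) = (-157.971, 399.436) km/h.
Magnitude = |(-157.971, 399.436)| = 429.539 km/h.

429.5 km/h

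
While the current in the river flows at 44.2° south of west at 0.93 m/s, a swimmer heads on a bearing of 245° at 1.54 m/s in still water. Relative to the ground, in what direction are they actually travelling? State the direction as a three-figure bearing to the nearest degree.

238°

Taking east as x and north as y: velocity relative to the water = (-1.396, -0.651) m/s; the water relative to ground = (-0.667, -0.648) m/s.
Velocity relative to ground = (-1.396, -0.651) + (-0.667, -0.648) = (-2.062, -1.299) m/s.
Bearing = atan2(-2.06, -1.30) = 237.79° clockwise from north.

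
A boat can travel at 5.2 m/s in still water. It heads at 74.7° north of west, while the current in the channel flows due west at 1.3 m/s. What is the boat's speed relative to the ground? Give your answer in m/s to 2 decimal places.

Taking east as x and north as y: velocity relative to the water = (-1.372, 5.016) m/s; the water relative to ground = (-1.300, 0.000) m/s.
Velocity relative to ground = (-1.372, 5.016) + (-1.300, 0.000) = (-2.672, 5.016) m/s.
Speed = |(-2.672, 5.016)| = 5.683 m/s.

5.68 m/s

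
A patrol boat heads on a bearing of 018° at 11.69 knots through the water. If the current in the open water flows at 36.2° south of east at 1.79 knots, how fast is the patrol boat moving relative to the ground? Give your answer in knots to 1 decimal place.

Taking east as x and north as y: velocity relative to the water = (3.612, 11.118) knots; the water relative to ground = (1.444, -1.057) knots.
Velocity relative to ground = (3.612, 11.118) + (1.444, -1.057) = (5.057, 10.061) knots.
Speed = |(5.057, 10.061)| = 11.260 knots.

11.3 knots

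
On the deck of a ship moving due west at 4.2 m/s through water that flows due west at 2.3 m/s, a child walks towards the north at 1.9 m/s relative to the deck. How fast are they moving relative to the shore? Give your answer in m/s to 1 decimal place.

6.8 m/s

In east/north components (m/s): child relative to ship = (0.000, 1.900); ship relative to water = (-4.200, 0.000); water relative to ground = (-2.300, 0.000).
Sum = (-6.500, 1.900) m/s.
Speed = |(-6.500, 1.900)| = 6.772 m/s.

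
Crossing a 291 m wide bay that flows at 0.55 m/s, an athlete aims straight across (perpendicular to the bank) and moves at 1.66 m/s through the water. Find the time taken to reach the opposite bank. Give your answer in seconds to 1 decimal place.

The component of the athlete's velocity perpendicular to the bank is 1.66 m/s.
The flow acts along the bank and has no component across it.
Time = 291 / 1.660 = 175.301 s.

175.3 s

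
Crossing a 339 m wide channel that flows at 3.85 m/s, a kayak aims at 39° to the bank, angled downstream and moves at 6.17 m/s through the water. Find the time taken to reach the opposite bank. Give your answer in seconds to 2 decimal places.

87.31 s

The component of the kayak's velocity perpendicular to the bank is 6.17 × sin 39° = 3.883 m/s.
The flow acts along the bank and has no component across it.
Time = 339 / 3.883 = 87.306 s.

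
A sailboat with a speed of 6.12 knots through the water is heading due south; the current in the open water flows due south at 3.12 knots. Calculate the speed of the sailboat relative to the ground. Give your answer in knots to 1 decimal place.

Taking east as x and north as y: velocity relative to the water = (0.000, -6.120) knots; the water relative to ground = (0.000, -3.120) knots.
Velocity relative to ground = (0.000, -6.120) + (0.000, -3.120) = (0.000, -9.240) knots.
Speed = |(0.000, -9.240)| = 9.240 knots.

9.2 knots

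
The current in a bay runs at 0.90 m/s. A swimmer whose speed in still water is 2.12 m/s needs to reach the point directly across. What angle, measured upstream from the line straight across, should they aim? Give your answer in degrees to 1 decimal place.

To cancel the current, the upstream component of the swimmer's velocity must equal the flow: 2.12 sin θ = 0.90.
sin θ = 0.90 / 2.12 = 0.4245.
θ = arcsin(0.4245) = 25.121°.

25.1°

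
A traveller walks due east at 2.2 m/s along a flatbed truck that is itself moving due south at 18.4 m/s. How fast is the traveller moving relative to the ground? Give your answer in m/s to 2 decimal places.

18.53 m/s

Taking east as x and north as y: flatbed truck velocity = (0.000, -18.400) m/s; traveller velocity relative to flatbed truck = (2.200, 0.000) m/s.
Velocity relative to ground = (0.000, -18.400) + (2.200, 0.000) = (2.200, -18.400) m/s.
Speed = |(2.200, -18.400)| = 18.531 m/s.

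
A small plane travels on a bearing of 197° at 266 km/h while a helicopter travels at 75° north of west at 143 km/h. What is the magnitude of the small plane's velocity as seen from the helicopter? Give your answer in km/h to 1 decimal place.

394.6 km/h

Taking east as x and north as y: small plane velocity = (-77.771, -254.377) km/h; helicopter velocity = (-37.011, 138.127) km/h.
Velocity of small plane relative to helicopter = (-77.771, -254.377) − (-37.011, 138.127) = (-40.760, -392.504) km/h.
Magnitude = |(-40.760, -392.504)| = 394.615 km/h.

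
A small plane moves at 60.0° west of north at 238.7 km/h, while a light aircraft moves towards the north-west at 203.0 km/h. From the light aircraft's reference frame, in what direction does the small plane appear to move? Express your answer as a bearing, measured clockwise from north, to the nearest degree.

249°

Taking east as x and north as y: small plane velocity = (-206.720, 119.350) km/h; light aircraft velocity = (-143.543, 143.543) km/h.
Velocity of small plane relative to light aircraft = (-206.720, 119.350) − (-143.543, 143.543) = (-63.178, -24.193) km/h.
Bearing = atan2(-63.18, -24.19) = 249.05° clockwise from north.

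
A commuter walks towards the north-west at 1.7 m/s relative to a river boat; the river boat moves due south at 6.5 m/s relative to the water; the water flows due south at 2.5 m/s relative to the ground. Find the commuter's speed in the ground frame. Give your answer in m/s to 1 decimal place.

In east/north components (m/s): commuter relative to river boat = (-1.202, 1.202); river boat relative to water = (0.000, -6.500); water relative to ground = (0.000, -2.500).
Sum = (-1.202, -7.798) m/s.
Speed = |(-1.202, -7.798)| = 7.890 m/s.

7.9 m/s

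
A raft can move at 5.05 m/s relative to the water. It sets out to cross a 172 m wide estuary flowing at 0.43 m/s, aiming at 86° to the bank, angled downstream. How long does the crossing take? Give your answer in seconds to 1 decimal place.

34.1 s

The component of the raft's velocity perpendicular to the bank is 5.05 × sin 86° = 5.038 m/s.
Only the cross-stream component determines the crossing time; the current contributes nothing perpendicular to the bank.
Time = 172 / 5.038 = 34.143 s.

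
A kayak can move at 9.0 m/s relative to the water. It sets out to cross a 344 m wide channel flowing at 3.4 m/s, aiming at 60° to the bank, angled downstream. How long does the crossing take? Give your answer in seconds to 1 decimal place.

44.1 s

The component of the kayak's velocity perpendicular to the bank is 9.0 × sin 60° = 7.794 m/s.
The current is parallel to the bank, so it does not affect the crossing time.
Time = 344 / 7.794 = 44.135 s.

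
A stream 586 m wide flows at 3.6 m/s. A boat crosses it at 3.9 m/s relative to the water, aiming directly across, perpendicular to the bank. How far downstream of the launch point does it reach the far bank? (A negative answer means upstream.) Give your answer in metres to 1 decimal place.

Perpendicular speed = 3.900 m/s; crossing time = 586 / 3.900 = 150.256 s.
Net downstream speed = 3.600 m/s.
Drift = 3.600 × 150.256 = 540.923 m (downstream).

540.9 m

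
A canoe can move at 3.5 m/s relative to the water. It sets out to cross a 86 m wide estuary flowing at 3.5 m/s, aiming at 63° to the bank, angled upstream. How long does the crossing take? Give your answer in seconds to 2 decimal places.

The component of the canoe's velocity perpendicular to the bank is 3.5 × sin 63° = 3.119 m/s.
The flow acts along the bank and has no component across it.
Time = 86 / 3.119 = 27.577 s.

27.58 s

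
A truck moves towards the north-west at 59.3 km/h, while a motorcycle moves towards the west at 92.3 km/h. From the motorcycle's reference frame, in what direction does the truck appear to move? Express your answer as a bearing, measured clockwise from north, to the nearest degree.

Taking east as x and north as y: truck velocity = (-41.931, 41.931) km/h; motorcycle velocity = (-92.300, 0.000) km/h.
Velocity of truck relative to motorcycle = (-41.931, 41.931) − (-92.300, 0.000) = (50.369, 41.931) km/h.
Bearing = atan2(50.37, 41.93) = 50.22° clockwise from north.

050°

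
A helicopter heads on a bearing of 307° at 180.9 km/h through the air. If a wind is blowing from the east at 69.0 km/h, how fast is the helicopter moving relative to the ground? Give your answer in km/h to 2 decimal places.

Taking east as x and north as y: velocity relative to the air = (-144.473, 108.868) km/h; the air relative to ground = (-69.000, 0.000) km/h.
Velocity relative to ground = (-144.473, 108.868) + (-69.000, 0.000) = (-213.473, 108.868) km/h.
Speed = |(-213.473, 108.868)| = 239.631 km/h.

239.63 km/h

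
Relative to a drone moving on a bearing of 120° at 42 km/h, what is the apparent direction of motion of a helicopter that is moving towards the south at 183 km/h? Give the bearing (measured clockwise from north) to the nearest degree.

193°

Taking east as x and north as y: helicopter velocity = (0.000, -183.000) km/h; drone velocity = (36.373, -21.000) km/h.
Velocity of helicopter relative to drone = (0.000, -183.000) − (36.373, -21.000) = (-36.373, -162.000) km/h.
Bearing = atan2(-36.37, -162.00) = 192.65° clockwise from north.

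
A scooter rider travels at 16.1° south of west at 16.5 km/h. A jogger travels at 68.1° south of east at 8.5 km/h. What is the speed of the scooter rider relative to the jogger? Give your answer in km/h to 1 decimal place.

19.3 km/h

Taking east as x and north as y: scooter rider velocity = (-15.853, -4.576) km/h; jogger velocity = (3.170, -7.887) km/h.
Velocity of scooter rider relative to jogger = (-15.853, -4.576) − (3.170, -7.887) = (-19.023, 3.311) km/h.
Magnitude = |(-19.023, 3.311)| = 19.309 km/h.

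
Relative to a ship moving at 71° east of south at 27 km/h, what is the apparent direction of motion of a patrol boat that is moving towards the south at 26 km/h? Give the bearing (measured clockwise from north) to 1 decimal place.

236.0°

Taking east as x and north as y: patrol boat velocity = (0.000, -26.000) km/h; ship velocity = (25.529, -8.790) km/h.
Velocity of patrol boat relative to ship = (0.000, -26.000) − (25.529, -8.790) = (-25.529, -17.210) km/h.
Bearing = atan2(-25.53, -17.21) = 236.02° clockwise from north.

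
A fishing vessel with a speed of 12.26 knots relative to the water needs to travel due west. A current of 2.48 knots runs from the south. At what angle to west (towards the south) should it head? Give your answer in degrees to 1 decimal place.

11.7°

The current pushes perpendicular to the desired track; the heading must have a component into the current equal to 2.48 knots: 12.26 sin θ = 2.48.
sin θ = 0.2023, so θ = 11.671°.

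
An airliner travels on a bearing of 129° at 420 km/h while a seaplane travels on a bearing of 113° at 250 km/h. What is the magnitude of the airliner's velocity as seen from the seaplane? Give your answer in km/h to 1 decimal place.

192.4 km/h

Taking east as x and north as y: airliner velocity = (326.401, -264.315) km/h; seaplane velocity = (230.126, -97.683) km/h.
Velocity of airliner relative to seaplane = (326.401, -264.315) − (230.126, -97.683) = (96.275, -166.632) km/h.
Magnitude = |(96.275, -166.632)| = 192.445 km/h.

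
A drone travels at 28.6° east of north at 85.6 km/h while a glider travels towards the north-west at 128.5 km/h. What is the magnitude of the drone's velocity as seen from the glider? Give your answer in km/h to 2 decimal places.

132.77 km/h

Taking east as x and north as y: drone velocity = (40.976, 75.155) km/h; glider velocity = (-90.863, 90.863) km/h.
Velocity of drone relative to glider = (40.976, 75.155) − (-90.863, 90.863) = (131.839, -15.708) km/h.
Magnitude = |(131.839, -15.708)| = 132.772 km/h.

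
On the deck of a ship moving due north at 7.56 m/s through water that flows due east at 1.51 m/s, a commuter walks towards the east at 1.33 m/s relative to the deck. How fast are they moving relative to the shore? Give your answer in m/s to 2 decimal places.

8.08 m/s

In east/north components (m/s): commuter relative to ship = (1.330, 0.000); ship relative to water = (0.000, 7.560); water relative to ground = (1.510, 0.000).
Sum = (2.840, 7.560) m/s.
Speed = |(2.840, 7.560)| = 8.076 m/s.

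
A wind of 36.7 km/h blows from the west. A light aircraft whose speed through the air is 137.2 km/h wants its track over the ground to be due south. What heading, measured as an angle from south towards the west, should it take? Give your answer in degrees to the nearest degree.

16°

The wind pushes perpendicular to the desired track; the heading must have a component into the wind equal to 36.7 km/h: 137.2 sin θ = 36.7.
sin θ = 0.2675, so θ = 15.515°.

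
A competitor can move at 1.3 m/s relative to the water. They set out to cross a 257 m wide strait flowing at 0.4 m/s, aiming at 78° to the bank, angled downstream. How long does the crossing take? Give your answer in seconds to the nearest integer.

The component of the competitor's velocity perpendicular to the bank is 1.3 × sin 78° = 1.272 m/s.
The flow acts along the bank and has no component across it.
Time = 257 / 1.272 = 202.109 s.

202 s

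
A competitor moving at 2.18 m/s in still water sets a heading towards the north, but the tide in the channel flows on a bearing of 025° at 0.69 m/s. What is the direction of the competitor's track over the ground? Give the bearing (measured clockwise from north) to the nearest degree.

Taking east as x and north as y: velocity relative to the water = (0.000, 2.180) m/s; the water relative to ground = (0.292, 0.625) m/s.
Velocity relative to ground = (0.000, 2.180) + (0.292, 0.625) = (0.292, 2.805) m/s.
Bearing = atan2(0.29, 2.81) = 5.93° clockwise from north.

006°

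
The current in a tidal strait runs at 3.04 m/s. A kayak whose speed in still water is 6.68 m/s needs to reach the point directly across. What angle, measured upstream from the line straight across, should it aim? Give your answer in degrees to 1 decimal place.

To cancel the current, the upstream component of the kayak's velocity must equal the flow: 6.68 sin θ = 3.04.
sin θ = 3.04 / 6.68 = 0.4551.
θ = arcsin(0.4551) = 27.071°.

27.1°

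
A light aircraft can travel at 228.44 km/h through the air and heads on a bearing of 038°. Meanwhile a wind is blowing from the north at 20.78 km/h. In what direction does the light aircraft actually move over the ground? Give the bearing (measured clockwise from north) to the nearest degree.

041°

Taking east as x and north as y: velocity relative to the air = (140.642, 180.013) km/h; the air relative to ground = (0.000, -20.780) km/h.
Velocity relative to ground = (140.642, 180.013) + (0.000, -20.780) = (140.642, 159.233) km/h.
Bearing = atan2(140.64, 159.23) = 41.45° clockwise from north.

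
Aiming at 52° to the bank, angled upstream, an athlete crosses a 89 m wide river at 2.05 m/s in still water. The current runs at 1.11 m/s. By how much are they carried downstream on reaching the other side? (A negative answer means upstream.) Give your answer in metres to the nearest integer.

Perpendicular speed = 1.615 m/s; crossing time = 89 / 1.615 = 55.094 s.
Net downstream speed = -0.152 m/s.
Drift = -0.152 × 55.094 = -8.380 m (upstream).

-8 m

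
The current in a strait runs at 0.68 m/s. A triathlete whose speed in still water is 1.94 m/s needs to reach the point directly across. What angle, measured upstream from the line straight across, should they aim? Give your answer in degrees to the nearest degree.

21°

To cancel the current, the upstream component of the triathlete's velocity must equal the flow: 1.94 sin θ = 0.68.
sin θ = 0.68 / 1.94 = 0.3505.
θ = arcsin(0.3505) = 20.519°.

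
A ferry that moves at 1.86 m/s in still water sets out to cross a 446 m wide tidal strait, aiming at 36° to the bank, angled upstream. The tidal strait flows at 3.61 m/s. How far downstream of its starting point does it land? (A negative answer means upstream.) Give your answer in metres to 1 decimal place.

Perpendicular speed = 1.093 m/s; crossing time = 446 / 1.093 = 407.947 s.
Net downstream speed = 2.105 m/s.
Drift = 2.105 × 407.947 = 858.821 m (downstream).

858.8 m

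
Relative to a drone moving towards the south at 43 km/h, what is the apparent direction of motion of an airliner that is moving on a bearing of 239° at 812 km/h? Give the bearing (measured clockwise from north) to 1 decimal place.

241.7°

Taking east as x and north as y: airliner velocity = (-696.020, -418.211) km/h; drone velocity = (0.000, -43.000) km/h.
Velocity of airliner relative to drone = (-696.020, -418.211) − (0.000, -43.000) = (-696.020, -375.211) km/h.
Bearing = atan2(-696.02, -375.21) = 241.67° clockwise from north.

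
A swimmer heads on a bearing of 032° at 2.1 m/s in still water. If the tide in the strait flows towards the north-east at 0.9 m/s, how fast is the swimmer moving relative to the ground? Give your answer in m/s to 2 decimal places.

2.98 m/s

Taking east as x and north as y: velocity relative to the water = (1.113, 1.781) m/s; the water relative to ground = (0.636, 0.636) m/s.
Velocity relative to ground = (1.113, 1.781) + (0.636, 0.636) = (1.749, 2.417) m/s.
Speed = |(1.749, 2.417)| = 2.984 m/s.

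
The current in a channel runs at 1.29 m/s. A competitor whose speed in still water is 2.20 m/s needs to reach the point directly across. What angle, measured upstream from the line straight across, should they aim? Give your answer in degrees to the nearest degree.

To cancel the current, the upstream component of the competitor's velocity must equal the flow: 2.20 sin θ = 1.29.
sin θ = 1.29 / 2.20 = 0.5864.
θ = arcsin(0.5864) = 35.899°.

36°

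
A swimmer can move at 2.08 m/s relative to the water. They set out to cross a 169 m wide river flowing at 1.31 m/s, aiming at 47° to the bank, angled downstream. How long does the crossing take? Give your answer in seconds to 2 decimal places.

111.10 s

The component of the swimmer's velocity perpendicular to the bank is 2.08 × sin 47° = 1.521 m/s.
The flow acts along the bank and has no component across it.
Time = 169 / 1.521 = 111.095 s.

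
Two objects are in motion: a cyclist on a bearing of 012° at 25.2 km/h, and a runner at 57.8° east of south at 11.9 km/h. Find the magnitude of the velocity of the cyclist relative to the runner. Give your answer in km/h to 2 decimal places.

31.36 km/h

Taking east as x and north as y: cyclist velocity = (5.239, 24.649) km/h; runner velocity = (10.070, -6.341) km/h.
Velocity of cyclist relative to runner = (5.239, 24.649) − (10.070, -6.341) = (-4.830, 30.991) km/h.
Magnitude = |(-4.830, 30.991)| = 31.365 km/h.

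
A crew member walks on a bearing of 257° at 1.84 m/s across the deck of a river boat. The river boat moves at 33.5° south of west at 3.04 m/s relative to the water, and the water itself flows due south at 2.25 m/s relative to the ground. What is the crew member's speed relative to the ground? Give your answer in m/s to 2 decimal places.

6.13 m/s

In east/north components (m/s): crew member relative to river boat = (-1.793, -0.414); river boat relative to water = (-2.535, -1.678); water relative to ground = (0.000, -2.250).
Sum = (-4.328, -4.342) m/s.
Speed = |(-4.328, -4.342)| = 6.130 m/s.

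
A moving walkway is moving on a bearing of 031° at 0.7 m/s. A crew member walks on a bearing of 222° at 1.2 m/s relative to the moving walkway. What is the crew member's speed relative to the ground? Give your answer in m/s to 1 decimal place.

0.5 m/s

Taking east as x and north as y: moving walkway velocity = (0.361, 0.600) m/s; crew member velocity relative to moving walkway = (-0.803, -0.892) m/s.
Velocity relative to ground = (0.361, 0.600) + (-0.803, -0.892) = (-0.442, -0.292) m/s.
Speed = |(-0.442, -0.292)| = 0.530 m/s.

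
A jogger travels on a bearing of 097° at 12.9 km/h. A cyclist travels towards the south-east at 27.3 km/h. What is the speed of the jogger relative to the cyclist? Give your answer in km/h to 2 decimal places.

Taking east as x and north as y: jogger velocity = (12.804, -1.572) km/h; cyclist velocity = (19.304, -19.304) km/h.
Velocity of jogger relative to cyclist = (12.804, -1.572) − (19.304, -19.304) = (-6.500, 17.732) km/h.
Magnitude = |(-6.500, 17.732)| = 18.886 km/h.

18.89 km/h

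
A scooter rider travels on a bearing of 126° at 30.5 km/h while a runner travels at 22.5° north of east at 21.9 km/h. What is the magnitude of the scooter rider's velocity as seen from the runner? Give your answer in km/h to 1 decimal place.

Taking east as x and north as y: scooter rider velocity = (24.675, -17.927) km/h; runner velocity = (20.233, 8.381) km/h.
Velocity of scooter rider relative to runner = (24.675, -17.927) − (20.233, 8.381) = (4.442, -26.308) km/h.
Magnitude = |(4.442, -26.308)| = 26.681 km/h.

26.7 km/h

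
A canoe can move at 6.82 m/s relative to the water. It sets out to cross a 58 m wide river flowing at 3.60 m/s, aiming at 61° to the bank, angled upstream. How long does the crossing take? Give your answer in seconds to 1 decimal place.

The component of the canoe's velocity perpendicular to the bank is 6.82 × sin 61° = 5.965 m/s.
The flow acts along the bank and has no component across it.
Time = 58 / 5.965 = 9.724 s.

9.7 s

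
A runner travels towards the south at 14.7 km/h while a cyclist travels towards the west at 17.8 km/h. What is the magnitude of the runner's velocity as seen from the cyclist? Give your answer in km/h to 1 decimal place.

23.1 km/h

Taking east as x and north as y: runner velocity = (0.000, -14.700) km/h; cyclist velocity = (-17.800, 0.000) km/h.
Velocity of runner relative to cyclist = (0.000, -14.700) − (-17.800, 0.000) = (17.800, -14.700) km/h.
Magnitude = |(17.800, -14.700)| = 23.085 km/h.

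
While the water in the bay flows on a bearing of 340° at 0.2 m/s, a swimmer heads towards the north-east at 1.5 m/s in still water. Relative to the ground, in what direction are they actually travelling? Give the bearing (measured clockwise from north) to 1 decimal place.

Taking east as x and north as y: velocity relative to the water = (1.061, 1.061) m/s; the water relative to ground = (-0.068, 0.188) m/s.
Velocity relative to ground = (1.061, 1.061) + (-0.068, 0.188) = (0.992, 1.249) m/s.
Bearing = atan2(0.99, 1.25) = 38.47° clockwise from north.

038.5°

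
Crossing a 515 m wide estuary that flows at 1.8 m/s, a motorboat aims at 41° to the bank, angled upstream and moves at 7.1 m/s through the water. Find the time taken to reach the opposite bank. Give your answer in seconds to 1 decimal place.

110.6 s

The component of the motorboat's velocity perpendicular to the bank is 7.1 × sin 41° = 4.658 m/s.
The current is parallel to the bank, so it does not affect the crossing time.
Time = 515 / 4.658 = 110.562 s.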